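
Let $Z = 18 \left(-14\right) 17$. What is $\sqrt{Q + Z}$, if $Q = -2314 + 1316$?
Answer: $i \sqrt{5282} \approx 72.677 i$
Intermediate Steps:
$Z = -4284$ ($Z = \left(-252\right) 17 = -4284$)
$Q = -998$
$\sqrt{Q + Z} = \sqrt{-998 - 4284} = \sqrt{-5282} = i \sqrt{5282}$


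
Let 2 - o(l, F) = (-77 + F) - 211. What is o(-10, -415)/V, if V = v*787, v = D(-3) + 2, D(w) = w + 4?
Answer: 235/787 ≈ 0.29860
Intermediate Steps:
D(w) = 4 + w
v = 3 (v = (4 - 3) + 2 = 1 + 2 = 3)
o(l, F) = 290 - F (o(l, F) = 2 - ((-77 + F) - 211) = 2 - (-288 + F) = 2 + (288 - F) = 290 - F)
V = 2361 (V = 3*787 = 2361)
o(-10, -415)/V = (290 - 1*(-415))/2361 = (290 + 415)*(1/2361) = 705*(1/2361) = 235/787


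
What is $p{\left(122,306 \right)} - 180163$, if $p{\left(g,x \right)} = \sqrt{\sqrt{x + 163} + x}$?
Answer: $-180163 + \sqrt{306 + \sqrt{469}} \approx -1.8015 \cdot 10^{5}$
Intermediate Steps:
$p{\left(g,x \right)} = \sqrt{x + \sqrt{163 + x}}$ ($p{\left(g,x \right)} = \sqrt{\sqrt{163 + x} + x} = \sqrt{x + \sqrt{163 + x}}$)
$p{\left(122,306 \right)} - 180163 = \sqrt{306 + \sqrt{163 + 306}} - 180163 = \sqrt{306 + \sqrt{469}} - 180163 = -180163 + \sqrt{306 + \sqrt{469}}$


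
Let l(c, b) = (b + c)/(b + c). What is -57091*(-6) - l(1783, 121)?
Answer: 342545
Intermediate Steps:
l(c, b) = 1
-57091*(-6) - l(1783, 121) = -57091*(-6) - 1*1 = 342546 - 1 = 342545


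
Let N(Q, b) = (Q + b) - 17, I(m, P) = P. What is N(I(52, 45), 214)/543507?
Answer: 242/543507 ≈ 0.00044526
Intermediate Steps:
N(Q, b) = -17 + Q + b
N(I(52, 45), 214)/543507 = (-17 + 45 + 214)/543507 = 242*(1/543507) = 242/543507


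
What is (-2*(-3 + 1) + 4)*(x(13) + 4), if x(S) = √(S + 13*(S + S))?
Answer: 32 + 24*√39 ≈ 181.88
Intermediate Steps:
x(S) = 3*√3*√S (x(S) = √(S + 13*(2*S)) = √(S + 26*S) = √(27*S) = 3*√3*√S)
(-2*(-3 + 1) + 4)*(x(13) + 4) = (-2*(-3 + 1) + 4)*(3*√3*√13 + 4) = (-2*(-2) + 4)*(3*√39 + 4) = (4 + 4)*(4 + 3*√39) = 8*(4 + 3*√39) = 32 + 24*√39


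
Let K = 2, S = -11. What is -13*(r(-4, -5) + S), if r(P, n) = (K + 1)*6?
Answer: -91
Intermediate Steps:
r(P, n) = 18 (r(P, n) = (2 + 1)*6 = 3*6 = 18)
-13*(r(-4, -5) + S) = -13*(18 - 11) = -13*7 = -91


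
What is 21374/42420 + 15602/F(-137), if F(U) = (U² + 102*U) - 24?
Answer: 381906097/101192910 ≈ 3.7740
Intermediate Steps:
F(U) = -24 + U² + 102*U
21374/42420 + 15602/F(-137) = 21374/42420 + 15602/(-24 + (-137)² + 102*(-137)) = 21374*(1/42420) + 15602/(-24 + 18769 - 13974) = 10687/21210 + 15602/4771 = 381906097/101192910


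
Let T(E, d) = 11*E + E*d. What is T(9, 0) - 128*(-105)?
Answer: 13539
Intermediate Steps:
T(9, 0) - 128*(-105) = 9*(11 + 0) - 128*(-105) = 9*11 + 13440 = 99 + 13440 = 13539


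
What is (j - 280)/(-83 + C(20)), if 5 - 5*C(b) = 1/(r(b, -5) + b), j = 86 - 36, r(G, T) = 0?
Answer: 23000/8201 ≈ 2.8045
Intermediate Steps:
j = 50
C(b) = 1 - 1/(5*b) (C(b) = 1 - 1/(5*(0 + b)) = 1 - 1/(5*b))
(j - 280)/(-83 + C(20)) = (50 - 280)/(-83 + (-⅕ + 20)/20) = -230/(-83 + (1/20)*(99/5)) = -230/(-83 + 99/100) = -230/(-8201/100) = -230*(-100/8201) = 23000/8201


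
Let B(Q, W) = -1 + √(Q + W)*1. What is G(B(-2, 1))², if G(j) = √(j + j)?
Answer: -2 + 2*I ≈ -2.0 + 2.0*I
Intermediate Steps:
B(Q, W) = -1 + √(Q + W)
G(j) = √2*√j (G(j) = √(2*j) = √2*√j)
G(B(-2, 1))² = (√2*√(-1 + √(-2 + 1)))² = (√2*√(-1 + √(-1)))² = (√2*√(-1 + I))² = -2 + 2*I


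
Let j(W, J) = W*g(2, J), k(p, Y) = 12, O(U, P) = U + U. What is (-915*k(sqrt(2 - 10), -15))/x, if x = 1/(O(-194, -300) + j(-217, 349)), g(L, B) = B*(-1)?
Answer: -827288100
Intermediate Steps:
g(L, B) = -B
O(U, P) = 2*U
j(W, J) = -J*W (j(W, J) = W*(-J) = -J*W)
x = 1/75345 (x = 1/(2*(-194) - 1*349*(-217)) = 1/(-388 + 75733) = 1/75345 ≈ 1.3272e-5)
(-915*k(sqrt(2 - 10), -15))/x = (-915*12)/(1/75345) = -10980*75345 = -827288100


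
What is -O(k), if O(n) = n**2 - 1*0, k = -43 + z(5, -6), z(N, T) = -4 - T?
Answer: -1681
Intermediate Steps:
k = -41 (k = -43 + (-4 - 1*(-6)) = -43 + (-4 + 6) = -43 + 2 = -41)
O(n) = n**2 (O(n) = n**2 + 0 = n**2)
-O(k) = -1*(-41)**2 = -1*1681 = -1681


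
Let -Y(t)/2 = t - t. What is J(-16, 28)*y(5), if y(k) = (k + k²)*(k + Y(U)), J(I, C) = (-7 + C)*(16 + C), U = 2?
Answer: 138600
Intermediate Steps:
Y(t) = 0 (Y(t) = -2*(t - t) = -2*0 = 0)
y(k) = k*(k + k²) (y(k) = (k + k²)*(k + 0) = (k + k²)*k = k*(k + k²))
J(-16, 28)*y(5) = (-112 + 28² + 9*28)*(5²*(1 + 5)) = (-112 + 784 + 252)*(25*6) = 924*150 = 138600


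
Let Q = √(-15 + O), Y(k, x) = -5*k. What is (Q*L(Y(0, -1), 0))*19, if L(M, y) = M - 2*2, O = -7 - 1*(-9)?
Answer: -76*I*√13 ≈ -274.02*I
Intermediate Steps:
O = 2 (O = -7 + 9 = 2)
L(M, y) = -4 + M (L(M, y) = M - 4 = -4 + M)
Q = I*√13 (Q = √(-15 + 2) = √(-13) = I*√13 ≈ 3.6056*I)
(Q*L(Y(0, -1), 0))*19 = ((I*√13)*(-4 - 5*0))*19 = ((I*√13)*(-4 + 0))*19 = ((I*√13)*(-4))*19 = -4*I*√13*19 = -76*I*√13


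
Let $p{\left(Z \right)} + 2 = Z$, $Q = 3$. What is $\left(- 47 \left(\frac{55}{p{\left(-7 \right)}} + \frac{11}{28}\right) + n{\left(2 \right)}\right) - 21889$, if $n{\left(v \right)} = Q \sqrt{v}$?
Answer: $- \frac{5448301}{252} + 3 \sqrt{2} \approx -21616.0$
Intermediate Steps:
$p{\left(Z \right)} = -2 + Z$
$n{\left(v \right)} = 3 \sqrt{v}$
$\left(- 47 \left(\frac{55}{p{\left(-7 \right)}} + \frac{11}{28}\right) + n{\left(2 \right)}\right) - 21889 = \left(- 47 \left(\frac{55}{-2 - 7} + \frac{11}{28}\right) + 3 \sqrt{2}\right) - 21889 = \left(- 47 \left(\frac{55}{-9} + 11 \cdot \frac{1}{28}\right) + 3 \sqrt{2}\right) - 21889 = \left(- 47 \left(55 \left(- \frac{1}{9}\right) + \frac{11}{28}\right) + 3 \sqrt{2}\right) - 21889 = \left(- 47 \left(- \frac{55}{9} + \frac{11}{28}\right) + 3 \sqrt{2}\right) - 21889 = \left(\left(-47\right) \left(- \frac{1441}{252}\right) + 3 \sqrt{2}\right) - 21889 = \left(\frac{67727}{252} + 3 \sqrt{2}\right) - 21889 = - \frac{5448301}{252} + 3 \sqrt{2}$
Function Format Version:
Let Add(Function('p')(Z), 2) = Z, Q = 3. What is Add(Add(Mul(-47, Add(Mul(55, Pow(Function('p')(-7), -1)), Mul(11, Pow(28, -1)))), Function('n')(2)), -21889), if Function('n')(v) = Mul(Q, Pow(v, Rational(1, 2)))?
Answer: Add(Rational(-5448301, 252), Mul(3, Pow(2, Rational(1, 2)))) ≈ -21616.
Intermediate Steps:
Function('p')(Z) = Add(-2, Z)
Function('n')(v) = Mul(3, Pow(v, Rational(1, 2)))
Add(Add(Mul(-47, Add(Mul(55, Pow(Function('p')(-7), -1)), Mul(11, Pow(28, -1)))), Function('n')(2)), -21889) = Add(Add(Mul(-47, Add(Mul(55, Pow(Add(-2, -7), -1)), Mul(11, Pow(28, -1)))), Mul(3, Pow(2, Rational(1, 2)))), -21889) = Add(Add(Mul(-47, Add(Mul(55, Pow(-9, -1)), Mul(11, Rational(1, 28)))), Mul(3, Pow(2, Rational(1, 2)))), -21889) = Add(Add(Mul(-47, Add(Mul(55, Rational(-1, 9)), Rational(11, 28))), Mul(3, Pow(2, Rational(1, 2)))), -21889) = Add(Add(Mul(-47, Add(Rational(-55, 9), Rational(11, 28))), Mul(3, Pow(2, Rational(1, 2)))), -21889) = Add(Add(Mul(-47, Rational(-1441, 252)), Mul(3, Pow(2, Rational(1, 2)))), -21889) = Add(Add(Rational(67727, 252), Mul(3, Pow(2, Rational(1, 2)))), -21889) = Add(Rational(-5448301, 252), Mul(3, Pow(2, Rational(1, 2))))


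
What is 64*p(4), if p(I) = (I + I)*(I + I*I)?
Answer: 10240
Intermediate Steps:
p(I) = 2*I*(I + I²) (p(I) = (2*I)*(I + I²) = 2*I*(I + I²))
64*p(4) = 64*(2*4²*(1 + 4)) = 64*(2*16*5) = 64*160 = 10240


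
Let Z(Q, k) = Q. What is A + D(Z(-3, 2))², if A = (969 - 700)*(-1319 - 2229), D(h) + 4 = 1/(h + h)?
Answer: -34358207/36 ≈ -9.5440e+5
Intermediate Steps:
D(h) = -4 + 1/(2*h) (D(h) = -4 + 1/(h + h) = -4 + 1/(2*h))
A = -954412 (A = 269*(-3548) = -954412)
A + D(Z(-3, 2))² = -954412 + (-4 + (½)/(-3))² = -954412 + (-4 + (½)*(-⅓))² = -954412 + (-4 - ⅙)² = -954412 + (-25/6)² = -954412 + 625/36 = -34358207/36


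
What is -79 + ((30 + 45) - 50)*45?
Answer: 1046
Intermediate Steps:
-79 + ((30 + 45) - 50)*45 = -79 + (75 - 50)*45 = -79 + 25*45 = -79 + 1125 = 1046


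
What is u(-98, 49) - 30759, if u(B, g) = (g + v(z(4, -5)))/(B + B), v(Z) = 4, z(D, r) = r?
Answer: -6028817/196 ≈ -30759.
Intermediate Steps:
u(B, g) = (4 + g)/(2*B) (u(B, g) = (g + 4)/(B + B) = (4 + g)/((2*B)) = (4 + g)*(1/(2*B)) = (4 + g)/(2*B))
u(-98, 49) - 30759 = (1/2)*(4 + 49)/(-98) - 30759 = (1/2)*(-1/98)*53 - 30759 = -53/196 - 30759 = -6028817/196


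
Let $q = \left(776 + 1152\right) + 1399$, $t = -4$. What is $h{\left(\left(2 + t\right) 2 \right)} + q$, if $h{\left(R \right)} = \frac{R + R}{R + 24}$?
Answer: $\frac{16633}{5} \approx 3326.6$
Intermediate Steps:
$h{\left(R \right)} = \frac{2 R}{24 + R}$
$q = 3327$ ($q = 1928 + 1399 = 3327$)
$h{\left(\left(2 + t\right) 2 \right)} + q = \frac{2 \left(2 - 4\right) 2}{24 + \left(2 - 4\right) 2} + 3327 = \frac{2 \left(\left(-2\right) 2\right)}{24 - 4} + 3327 = 2 \left(-4\right) \frac{1}{24 - 4} + 3327 = 2 \left(-4\right) \frac{1}{20} + 3327 = - \frac{2}{5} + 3327 = \frac{16633}{5}$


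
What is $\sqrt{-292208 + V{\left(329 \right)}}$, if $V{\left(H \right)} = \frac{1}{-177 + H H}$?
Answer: $\frac{i \sqrt{213272174510494}}{27016} \approx 540.56 i$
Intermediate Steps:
$V{\left(H \right)} = \frac{1}{-177 + H^{2}}$
$\sqrt{-292208 + V{\left(329 \right)}} = \sqrt{-292208 + \frac{1}{-177 + 329^{2}}} = \sqrt{-292208 + \frac{1}{-177 + 108241}} = \sqrt{-292208 + \frac{1}{108064}} = \sqrt{- \frac{31577165311}{108064}} = \frac{i \sqrt{213272174510494}}{27016}$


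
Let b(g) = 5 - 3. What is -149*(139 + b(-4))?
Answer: -21009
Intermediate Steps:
b(g) = 2
-149*(139 + b(-4)) = -149*(139 + 2) = -149*141 = -21009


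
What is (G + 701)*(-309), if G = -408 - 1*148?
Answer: -44805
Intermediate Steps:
G = -556 (G = -408 - 148 = -556)
(G + 701)*(-309) = (-556 + 701)*(-309) = 145*(-309) = -44805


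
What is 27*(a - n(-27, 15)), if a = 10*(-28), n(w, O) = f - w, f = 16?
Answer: -8721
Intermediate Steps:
n(w, O) = 16 - w
a = -280
27*(a - n(-27, 15)) = 27*(-280 - (16 - 1*(-27))) = 27*(-280 - (16 + 27)) = 27*(-280 - 1*43) = 27*(-280 - 43) = 27*(-323) = -8721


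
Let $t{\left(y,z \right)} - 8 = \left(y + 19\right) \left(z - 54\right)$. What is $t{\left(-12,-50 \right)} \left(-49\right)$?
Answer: $35280$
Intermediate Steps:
$t{\left(y,z \right)} = 8 + \left(-54 + z\right) \left(19 + y\right)$ ($t{\left(y,z \right)} = 8 + \left(y + 19\right) \left(z - 54\right) = 8 + \left(19 + y\right) \left(-54 + z\right) = 8 + \left(-54 + z\right) \left(19 + y\right)$)
$t{\left(-12,-50 \right)} \left(-49\right) = \left(-1018 - -648 + 19 \left(-50\right) - -600\right) \left(-49\right) = \left(-1018 + 648 - 950 + 600\right) \left(-49\right) = \left(-720\right) \left(-49\right) = 35280$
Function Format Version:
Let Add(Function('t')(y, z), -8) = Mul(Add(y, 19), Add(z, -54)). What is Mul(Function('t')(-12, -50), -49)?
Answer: 35280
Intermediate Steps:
Function('t')(y, z) = Add(8, Mul(Add(-54, z), Add(19, y))) (Function('t')(y, z) = Add(8, Mul(Add(y, 19), Add(z, -54))) = Add(8, Mul(Add(19, y), Add(-54, z))) = Add(8, Mul(Add(-54, z), Add(19, y))))
Mul(Function('t')(-12, -50), -49) = Mul(Add(-1018, Mul(-54, -12), Mul(19, -50), Mul(-12, -50)), -49) = Mul(Add(-1018, 648, -950, 600), -49) = Mul(-720, -49) = 35280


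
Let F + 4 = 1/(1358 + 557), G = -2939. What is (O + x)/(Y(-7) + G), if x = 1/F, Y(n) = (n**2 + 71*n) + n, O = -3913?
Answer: 14985791/12997323 ≈ 1.1530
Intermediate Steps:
Y(n) = n**2 + 72*n
F = -7659/1915 (F = -4 + 1/(1358 + 557) = -4 + 1/1915 = -7659/1915 ≈ -3.9995)
x = -1915/7659 (x = 1/(-7659/1915) = -1915/7659 ≈ -0.25003)
(O + x)/(Y(-7) + G) = (-3913 - 1915/7659)/(-7*(72 - 7) - 2939) = -29971582/(7659*(-7*65 - 2939)) = -29971582/(7659*(-455 - 2939)) = -29971582/7659/(-3394) = -29971582/7659*(-1/3394) = 14985791/12997323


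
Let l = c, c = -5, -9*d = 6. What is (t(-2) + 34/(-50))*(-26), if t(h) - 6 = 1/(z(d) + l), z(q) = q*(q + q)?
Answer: -122096/925 ≈ -132.00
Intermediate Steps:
d = -⅔ (d = -⅑*6 = -⅔ ≈ -0.66667)
l = -5
z(q) = 2*q² (z(q) = q*(2*q) = 2*q²)
t(h) = 213/37 (t(h) = 6 + 1/(2*(-⅔)² - 5) = 6 + 1/(2*(4/9) - 5) = 6 + 1/(8/9 - 5) = 6 + 1/(-37/9) = 6 - 9/37 = 213/37)
(t(-2) + 34/(-50))*(-26) = (213/37 + 34/(-50))*(-26) = (213/37 + 34*(-1/50))*(-26) = (213/37 - 17/25)*(-26) = (4696/925)*(-26) = -122096/925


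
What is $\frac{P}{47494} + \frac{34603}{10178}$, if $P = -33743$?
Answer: $\frac{324999657}{120848483} \approx 2.6893$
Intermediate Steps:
$\frac{P}{47494} + \frac{34603}{10178} = - \frac{33743}{47494} + \frac{34603}{10178} = \frac{324999657}{120848483}$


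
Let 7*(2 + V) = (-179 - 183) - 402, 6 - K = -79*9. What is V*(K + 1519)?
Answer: -1739608/7 ≈ -2.4852e+5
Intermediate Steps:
K = 717 (K = 6 - (-79)*9 = 6 - 1*(-711) = 6 + 711 = 717)
V = -778/7 (V = -2 + ((-179 - 183) - 402)/7 = -2 + (-362 - 402)/7 = -2 + (⅐)*(-764) = -2 - 764/7 = -778/7 ≈ -111.14)
V*(K + 1519) = -778*(717 + 1519)/7 = -778/7*2236 = -1739608/7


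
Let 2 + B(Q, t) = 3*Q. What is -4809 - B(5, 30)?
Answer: -4822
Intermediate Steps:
B(Q, t) = -2 + 3*Q
-4809 - B(5, 30) = -4809 - (-2 + 3*5) = -4809 - (-2 + 15) = -4809 - 1*13 = -4809 - 13 = -4822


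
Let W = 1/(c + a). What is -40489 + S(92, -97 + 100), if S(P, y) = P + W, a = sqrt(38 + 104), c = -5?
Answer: -4726444/117 + sqrt(142)/117 ≈ -40397.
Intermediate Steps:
a = sqrt(142) ≈ 11.916
W = 1/(-5 + sqrt(142)) ≈ 0.14458
S(P, y) = 5/117 + P + sqrt(142)/117 (S(P, y) = P + (5/117 + sqrt(142)/117) = 5/117 + P + sqrt(142)/117)
-40489 + S(92, -97 + 100) = -40489 + (5/117 + 92 + sqrt(142)/117) = -40489 + (10769/117 + sqrt(142)/117) = -4726444/117 + sqrt(142)/117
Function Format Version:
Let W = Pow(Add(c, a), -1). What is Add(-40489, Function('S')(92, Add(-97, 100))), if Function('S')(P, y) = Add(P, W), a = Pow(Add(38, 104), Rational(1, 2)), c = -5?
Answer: Add(Rational(-4726444, 117), Mul(Rational(1, 117), Pow(142, Rational(1, 2)))) ≈ -40397.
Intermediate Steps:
a = Pow(142, Rational(1, 2)) ≈ 11.916
W = Pow(Add(-5, Pow(142, Rational(1, 2))), -1) ≈ 0.14458
Function('S')(P, y) = Add(Rational(5, 117), P, Mul(Rational(1, 117), Pow(142, Rational(1, 2)))) (Function('S')(P, y) = Add(P, Add(Rational(5, 117), Mul(Rational(1, 117), Pow(142, Rational(1, 2))))) = Add(Rational(5, 117), P, Mul(Rational(1, 117), Pow(142, Rational(1, 2)))))
Add(-40489, Function('S')(92, Add(-97, 100))) = Add(-40489, Add(Rational(5, 117), 92, Mul(Rational(1, 117), Pow(142, Rational(1, 2))))) = Add(-40489, Add(Rational(10769, 117), Mul(Rational(1, 117), Pow(142, Rational(1, 2))))) = Add(Rational(-4726444, 117), Mul(Rational(1, 117), Pow(142, Rational(1, 2))))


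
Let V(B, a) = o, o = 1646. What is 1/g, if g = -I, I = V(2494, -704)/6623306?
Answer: -3311653/823 ≈ -4023.9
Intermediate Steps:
V(B, a) = 1646
I = 823/3311653 (I = 1646/6623306 = 1646*(1/6623306) = 823/3311653 ≈ 0.00024852)
g = -823/3311653 (g = -1*823/3311653 = -823/3311653 ≈ -0.00024852)
1/g = 1/(-823/3311653) = -3311653/823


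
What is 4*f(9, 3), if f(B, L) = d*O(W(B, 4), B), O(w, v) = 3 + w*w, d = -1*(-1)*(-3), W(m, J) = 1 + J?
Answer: -336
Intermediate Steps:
d = -3 (d = 1*(-3) = -3)
O(w, v) = 3 + w**2
f(B, L) = -84 (f(B, L) = -3*(3 + (1 + 4)**2) = -3*(3 + 5**2) = -3*(3 + 25) = -3*28 = -84)
4*f(9, 3) = 4*(-84) = -336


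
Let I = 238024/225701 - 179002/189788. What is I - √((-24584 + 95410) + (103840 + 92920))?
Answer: 2386584255/21417670694 - √267586 ≈ -517.18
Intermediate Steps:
I = 2386584255/21417670694 (I = 238024*(1/225701) - 179002*1/189788 = 238024/225701 - 89501/94894 = 2386584255/21417670694 ≈ 0.11143)
I - √((-24584 + 95410) + (103840 + 92920)) = 2386584255/21417670694 - √((-24584 + 95410) + (103840 + 92920)) = 2386584255/21417670694 - √(70826 + 196760) = 2386584255/21417670694 - √267586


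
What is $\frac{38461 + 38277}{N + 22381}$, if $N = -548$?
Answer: $\frac{76738}{21833} \approx 3.5148$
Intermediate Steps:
$\frac{38461 + 38277}{N + 22381} = \frac{38461 + 38277}{-548 + 22381} = \frac{76738}{21833}$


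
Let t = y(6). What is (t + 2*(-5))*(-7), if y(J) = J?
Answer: 28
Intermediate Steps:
t = 6
(t + 2*(-5))*(-7) = (6 + 2*(-5))*(-7) = (6 - 10)*(-7) = -4*(-7) = 28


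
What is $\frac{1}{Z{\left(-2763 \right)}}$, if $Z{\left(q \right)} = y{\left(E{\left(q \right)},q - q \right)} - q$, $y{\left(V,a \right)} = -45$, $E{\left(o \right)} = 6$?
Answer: $\frac{1}{2718} \approx 0.00036792$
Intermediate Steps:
$Z{\left(q \right)} = -45 - q$
$\frac{1}{Z{\left(-2763 \right)}} = \frac{1}{-45 - -2763} = \frac{1}{-45 + 2763} = \frac{1}{2718}$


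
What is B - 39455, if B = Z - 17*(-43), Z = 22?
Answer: -38702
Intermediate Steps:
B = 753 (B = 22 - 17*(-43) = 22 + 731 = 753)
B - 39455 = 753 - 39455 = -38702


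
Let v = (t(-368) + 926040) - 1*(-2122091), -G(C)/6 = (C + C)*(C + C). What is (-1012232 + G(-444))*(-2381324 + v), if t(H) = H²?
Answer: -4607610539576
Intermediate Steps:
G(C) = -24*C² (G(C) = -6*(C + C)*(C + C) = -6*2*C*2*C = -24*C²)
v = 3183555 (v = ((-368)² + 926040) - 1*(-2122091) = (135424 + 926040) + 2122091 = 1061464 + 2122091 = 3183555)
(-1012232 + G(-444))*(-2381324 + v) = (-1012232 - 24*(-444)²)*(-2381324 + 3183555) = (-1012232 - 24*197136)*802231 = (-1012232 - 4731264)*802231 = -5743496*802231 = -4607610539576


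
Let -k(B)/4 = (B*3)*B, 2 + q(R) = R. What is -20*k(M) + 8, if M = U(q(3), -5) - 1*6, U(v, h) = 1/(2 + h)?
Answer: 28904/3 ≈ 9634.7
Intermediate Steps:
q(R) = -2 + R
M = -19/3 (M = 1/(2 - 5) - 1*6 = 1/(-3) - 6 = -⅓ - 6 = -19/3 ≈ -6.3333)
k(B) = -12*B² (k(B) = -4*B*3*B = -4*3*B*B = -12*B²)
-20*k(M) + 8 = -(-240)*(-19/3)² + 8 = -(-240)*361/9 + 8 = -20*(-1444/3) + 8 = 28880/3 + 8 = 28904/3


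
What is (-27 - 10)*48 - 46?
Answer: -1822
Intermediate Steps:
(-27 - 10)*48 - 46 = -37*48 - 46 = -1776 - 46 = -1822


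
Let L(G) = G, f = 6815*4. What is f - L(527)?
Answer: 26733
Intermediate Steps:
f = 27260
f - L(527) = 27260 - 1*527 = 27260 - 527 = 26733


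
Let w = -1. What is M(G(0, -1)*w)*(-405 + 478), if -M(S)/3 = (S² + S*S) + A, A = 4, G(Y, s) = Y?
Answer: -876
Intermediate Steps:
M(S) = -12 - 6*S² (M(S) = -3*((S² + S*S) + 4) = -3*((S² + S²) + 4) = -3*(2*S² + 4) = -3*(4 + 2*S²) = -12 - 6*S²)
M(G(0, -1)*w)*(-405 + 478) = (-12 - 6*(0*(-1))²)*(-405 + 478) = (-12 - 6*0²)*73 = (-12 - 6*0)*73 = (-12 + 0)*73 = -12*73 = -876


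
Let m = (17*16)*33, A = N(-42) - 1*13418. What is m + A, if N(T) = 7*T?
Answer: -4736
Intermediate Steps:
A = -13712 (A = 7*(-42) - 1*13418 = -294 - 13418 = -13712)
m = 8976 (m = 272*33 = 8976)
m + A = 8976 - 13712 = -4736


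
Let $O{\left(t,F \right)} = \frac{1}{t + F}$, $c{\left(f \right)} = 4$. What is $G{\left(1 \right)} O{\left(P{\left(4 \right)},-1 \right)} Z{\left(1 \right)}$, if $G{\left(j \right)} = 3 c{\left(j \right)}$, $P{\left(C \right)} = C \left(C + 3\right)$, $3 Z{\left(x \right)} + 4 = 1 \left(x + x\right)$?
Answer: $- \frac{8}{27} \approx -0.2963$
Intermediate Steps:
$Z{\left(x \right)} = - \frac{4}{3} + \frac{2 x}{3}$ ($Z{\left(x \right)} = - \frac{4}{3} + \frac{1 \left(x + x\right)}{3} = - \frac{4}{3} + \frac{1 \cdot 2 x}{3} = - \frac{4}{3} + \frac{2 x}{3}$)
$P{\left(C \right)} = C \left(3 + C\right)$
$O{\left(t,F \right)} = \frac{1}{F + t}$
$G{\left(j \right)} = 12$ ($G{\left(j \right)} = 3 \cdot 4 = 12$)
$G{\left(1 \right)} O{\left(P{\left(4 \right)},-1 \right)} Z{\left(1 \right)} = \frac{12}{-1 + 4 \left(3 + 4\right)} \left(- \frac{4}{3} + \frac{2}{3} \cdot 1\right) = \frac{12}{-1 + 4 \cdot 7} \left(- \frac{4}{3} + \frac{2}{3}\right) = \frac{12}{-1 + 28} \left(- \frac{2}{3}\right) = \frac{12}{27} \left(- \frac{2}{3}\right) = 12 \cdot \frac{1}{27} \left(- \frac{2}{3}\right) = \frac{4}{9} \left(- \frac{2}{3}\right) = - \frac{8}{27}$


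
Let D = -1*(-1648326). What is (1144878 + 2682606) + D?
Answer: 5475810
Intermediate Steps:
D = 1648326
(1144878 + 2682606) + D = (1144878 + 2682606) + 1648326 = 3827484 + 1648326 = 5475810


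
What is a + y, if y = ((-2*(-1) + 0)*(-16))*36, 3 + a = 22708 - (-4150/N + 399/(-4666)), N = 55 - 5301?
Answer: 263776764281/12238918 ≈ 21552.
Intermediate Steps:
N = -5246
a = 277875997817/12238918 (a = -3 + (22708 - (-4150/(-5246) + 399/(-4666))) = -3 + (22708 - (-4150*(-1/5246) + 399*(-1/4666))) = -3 + (22708 - (2075/2623 - 399/4666)) = -3 + (22708 - 1*8635373/12238918) = -3 + (22708 - 8635373/12238918) = -3 + 277912714571/12238918 = 277875997817/12238918 ≈ 22704.)
y = -1152 (y = ((2 + 0)*(-16))*36 = (2*(-16))*36 = -32*36 = -1152)
a + y = 277875997817/12238918 - 1152 = 263776764281/12238918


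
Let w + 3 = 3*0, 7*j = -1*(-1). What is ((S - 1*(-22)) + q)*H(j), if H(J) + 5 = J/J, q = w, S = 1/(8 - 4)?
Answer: -77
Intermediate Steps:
j = ⅐ (j = (-1*(-1))/7 = (⅐)*1 = ⅐ ≈ 0.14286)
w = -3 (w = -3 + 3*0 = -3 + 0 = -3)
S = ¼ (S = 1/4 = ¼ ≈ 0.25000)
q = -3
H(J) = -4 (H(J) = -5 + J/J = -5 + 1 = -4)
((S - 1*(-22)) + q)*H(j) = ((¼ - 1*(-22)) - 3)*(-4) = ((¼ + 22) - 3)*(-4) = (89/4 - 3)*(-4) = (77/4)*(-4) = -77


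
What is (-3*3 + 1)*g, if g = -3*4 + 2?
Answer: 80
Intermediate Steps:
g = -10 (g = -12 + 2 = -10)
(-3*3 + 1)*g = (-3*3 + 1)*(-10) = (-9 + 1)*(-10) = -8*(-10) = 80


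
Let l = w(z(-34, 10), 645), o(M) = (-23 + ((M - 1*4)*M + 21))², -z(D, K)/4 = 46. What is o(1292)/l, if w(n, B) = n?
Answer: -692302210209/46 ≈ -1.5050e+10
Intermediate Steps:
z(D, K) = -184 (z(D, K) = -4*46 = -184)
o(M) = (-2 + M*(-4 + M))² (o(M) = (-23 + ((M - 4)*M + 21))² = (-23 + ((-4 + M)*M + 21))² = (-23 + (M*(-4 + M) + 21))² = (-23 + (21 + M*(-4 + M)))² = (-2 + M*(-4 + M))²)
l = -184
o(1292)/l = (2 - 1*1292² + 4*1292)²/(-184) = (2 - 1*1669264 + 5168)²*(-1/184) = (2 - 1669264 + 5168)²*(-1/184) = (-1664094)²*(-1/184) = 2769208840836*(-1/184) = -692302210209/46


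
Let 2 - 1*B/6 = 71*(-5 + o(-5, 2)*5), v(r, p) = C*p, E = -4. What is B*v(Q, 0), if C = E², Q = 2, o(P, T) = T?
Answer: 0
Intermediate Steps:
C = 16 (C = (-4)² = 16)
v(r, p) = 16*p
B = -2118 (B = 12 - 426*(-5 + 2*5) = 12 - 426*(-5 + 10) = 12 - 426*5 = 12 - 6*355 = 12 - 2130 = -2118)
B*v(Q, 0) = -33888*0 = -2118*0 = 0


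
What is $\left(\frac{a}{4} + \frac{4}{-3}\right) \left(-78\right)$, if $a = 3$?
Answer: $\frac{91}{2} \approx 45.5$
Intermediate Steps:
$\left(\frac{a}{4} + \frac{4}{-3}\right) \left(-78\right) = \left(\frac{3}{4} + \frac{4}{-3}\right) \left(-78\right) = \left(3 \cdot \frac{1}{4} + 4 \left(- \frac{1}{3}\right)\right) \left(-78\right) = \left(\frac{3}{4} - \frac{4}{3}\right) \left(-78\right) = \left(- \frac{7}{12}\right) \left(-78\right) = \frac{91}{2}$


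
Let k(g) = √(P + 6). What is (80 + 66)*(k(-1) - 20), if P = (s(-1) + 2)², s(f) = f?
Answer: -2920 + 146*√7 ≈ -2533.7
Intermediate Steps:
P = 1 (P = (-1 + 2)² = 1² = 1)
k(g) = √7 (k(g) = √(1 + 6) = √7)
(80 + 66)*(k(-1) - 20) = (80 + 66)*(√7 - 20) = 146*(-20 + √7) = -2920 + 146*√7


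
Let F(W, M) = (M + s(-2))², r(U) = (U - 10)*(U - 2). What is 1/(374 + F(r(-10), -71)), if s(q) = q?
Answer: 1/5703 ≈ 0.00017535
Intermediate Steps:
r(U) = (-10 + U)*(-2 + U)
F(W, M) = (-2 + M)² (F(W, M) = (M - 2)² = (-2 + M)²)
1/(374 + F(r(-10), -71)) = 1/(374 + (-2 - 71)²) = 1/(374 + (-73)²) = 1/(374 + 5329) = 1/5703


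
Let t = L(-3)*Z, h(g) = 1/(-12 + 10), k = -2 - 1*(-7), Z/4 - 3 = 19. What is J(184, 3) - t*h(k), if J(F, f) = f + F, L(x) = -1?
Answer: 143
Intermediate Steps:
Z = 88 (Z = 12 + 4*19 = 12 + 76 = 88)
k = 5 (k = -2 + 7 = 5)
h(g) = -1/2 (h(g) = 1/(-2) = -1/2)
t = -88 (t = -1*88 = -88)
J(F, f) = F + f
J(184, 3) - t*h(k) = (184 + 3) - (-88)*(-1)/2 = 187 - 1*44 = 187 - 44 = 143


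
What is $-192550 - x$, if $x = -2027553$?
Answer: $1835003$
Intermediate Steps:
$-192550 - x = -192550 - -2027553 = -192550 + 2027553 = 1835003$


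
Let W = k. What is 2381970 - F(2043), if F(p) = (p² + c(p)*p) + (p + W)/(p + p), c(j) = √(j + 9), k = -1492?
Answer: -7321618145/4086 - 12258*√57 ≈ -1.8844e+6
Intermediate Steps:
W = -1492
c(j) = √(9 + j)
F(p) = p² + p*√(9 + p) + (-1492 + p)/(2*p) (F(p) = (p² + √(9 + p)*p) + (p - 1492)/(p + p) = (p² + p*√(9 + p)) + (-1492 + p)/((2*p)) = (p² + p*√(9 + p)) + (-1492 + p)*(1/(2*p)) = (p² + p*√(9 + p)) + (-1492 + p)/(2*p) = p² + p*√(9 + p) + (-1492 + p)/(2*p))
2381970 - F(2043) = 2381970 - (½ + 2043² - 746/2043 + 2043*√(9 + 2043)) = 2381970 - (½ + 4173849 - 746*1/2043 + 2043*√2052) = 2381970 - (½ + 4173849 - 746/2043 + 2043*(6*√57)) = 2381970 - (½ + 4173849 - 746/2043 + 12258*√57) = 2381970 - (17054347565/4086 + 12258*√57) = 2381970 + (-17054347565/4086 - 12258*√57) = -7321618145/4086 - 12258*√57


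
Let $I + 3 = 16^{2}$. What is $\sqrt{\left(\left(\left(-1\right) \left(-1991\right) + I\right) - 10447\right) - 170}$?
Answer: $i \sqrt{8373} \approx 91.504 i$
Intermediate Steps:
$I = 253$ ($I = -3 + 16^{2} = -3 + 256 = 253$)
$\sqrt{\left(\left(\left(-1\right) \left(-1991\right) + I\right) - 10447\right) - 170} = \sqrt{\left(\left(\left(-1\right) \left(-1991\right) + 253\right) - 10447\right) - 170} = \sqrt{\left(\left(1991 + 253\right) - 10447\right) - 170} = \sqrt{\left(2244 - 10447\right) - 170} = \sqrt{-8203 - 170} = \sqrt{-8373} = i \sqrt{8373}$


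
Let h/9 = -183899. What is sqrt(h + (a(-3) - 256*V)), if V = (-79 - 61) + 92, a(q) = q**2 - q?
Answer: I*sqrt(1642791) ≈ 1281.7*I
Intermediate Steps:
h = -1655091 (h = 9*(-183899) = -1655091)
V = -48 (V = -140 + 92 = -48)
sqrt(h + (a(-3) - 256*V)) = sqrt(-1655091 + (-3*(-1 - 3) - 256*(-48))) = sqrt(-1655091 + (-3*(-4) + 12288)) = sqrt(-1655091 + (12 + 12288)) = sqrt(-1655091 + 12300) = sqrt(-1642791) = I*sqrt(1642791)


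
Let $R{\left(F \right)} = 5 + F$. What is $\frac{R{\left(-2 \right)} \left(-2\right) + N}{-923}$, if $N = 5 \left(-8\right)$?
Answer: $\frac{46}{923} \approx 0.049837$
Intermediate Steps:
$N = -40$
$\frac{R{\left(-2 \right)} \left(-2\right) + N}{-923} = \frac{\left(5 - 2\right) \left(-2\right) - 40}{-923} = \left(3 \left(-2\right) - 40\right) \left(- \frac{1}{923}\right) = \left(-6 - 40\right) \left(- \frac{1}{923}\right) = \left(-46\right) \left(- \frac{1}{923}\right) = \frac{46}{923}$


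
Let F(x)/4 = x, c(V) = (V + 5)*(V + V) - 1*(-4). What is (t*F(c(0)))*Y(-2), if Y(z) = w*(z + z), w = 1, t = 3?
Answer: -192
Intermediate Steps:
c(V) = 4 + 2*V*(5 + V) (c(V) = (5 + V)*(2*V) + 4 = 2*V*(5 + V) + 4 = 4 + 2*V*(5 + V))
F(x) = 4*x
Y(z) = 2*z (Y(z) = 1*(z + z) = 1*(2*z) = 2*z)
(t*F(c(0)))*Y(-2) = (3*(4*(4 + 2*0² + 10*0)))*(2*(-2)) = (3*(4*(4 + 2*0 + 0)))*(-4) = (3*(4*(4 + 0 + 0)))*(-4) = (3*(4*4))*(-4) = (3*16)*(-4) = 48*(-4) = -192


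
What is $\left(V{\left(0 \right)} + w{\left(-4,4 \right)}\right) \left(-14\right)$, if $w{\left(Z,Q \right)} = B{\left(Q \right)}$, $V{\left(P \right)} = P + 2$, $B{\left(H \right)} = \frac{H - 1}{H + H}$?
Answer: $- \frac{133}{4} \approx -33.25$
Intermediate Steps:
$B{\left(H \right)} = \frac{-1 + H}{2 H}$
$V{\left(P \right)} = 2 + P$
$w{\left(Z,Q \right)} = \frac{-1 + Q}{2 Q}$
$\left(V{\left(0 \right)} + w{\left(-4,4 \right)}\right) \left(-14\right) = \left(\left(2 + 0\right) + \frac{-1 + 4}{2 \cdot 4}\right) \left(-14\right) = \left(2 + \frac{1}{2} \cdot \frac{1}{4} \cdot 3\right) \left(-14\right) = \left(2 + \frac{3}{8}\right) \left(-14\right) = \frac{19}{8} \left(-14\right) = - \frac{133}{4}$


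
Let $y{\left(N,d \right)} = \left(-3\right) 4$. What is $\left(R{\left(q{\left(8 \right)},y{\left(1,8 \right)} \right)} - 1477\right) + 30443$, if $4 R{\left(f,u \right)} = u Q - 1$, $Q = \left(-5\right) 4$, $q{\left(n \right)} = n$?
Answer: $\frac{116103}{4} \approx 29026.0$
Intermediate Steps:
$y{\left(N,d \right)} = -12$
$Q = -20$
$R{\left(f,u \right)} = - \frac{1}{4} - 5 u$ ($R{\left(f,u \right)} = \frac{u \left(-20\right) - 1}{4} = \frac{- 20 u - 1}{4} = \frac{-1 - 20 u}{4} = - \frac{1}{4} - 5 u$)
$\left(R{\left(q{\left(8 \right)},y{\left(1,8 \right)} \right)} - 1477\right) + 30443 = \left(\left(- \frac{1}{4} - -60\right) - 1477\right) + 30443 = \left(\left(- \frac{1}{4} + 60\right) - 1477\right) + 30443 = \left(\frac{239}{4} - 1477\right) + 30443 = - \frac{5669}{4} + 30443 = \frac{116103}{4}$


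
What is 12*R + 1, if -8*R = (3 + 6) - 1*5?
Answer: -5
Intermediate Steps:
R = -½ (R = -((3 + 6) - 1*5)/8 = -(9 - 5)/8 = -⅛*4 = -½ ≈ -0.50000)
12*R + 1 = 12*(-½) + 1 = -6 + 1 = -5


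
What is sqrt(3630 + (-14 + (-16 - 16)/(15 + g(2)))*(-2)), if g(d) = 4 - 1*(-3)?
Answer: sqrt(442970)/11 ≈ 60.505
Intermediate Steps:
g(d) = 7 (g(d) = 4 + 3 = 7)
sqrt(3630 + (-14 + (-16 - 16)/(15 + g(2)))*(-2)) = sqrt(3630 + (-14 + (-16 - 16)/(15 + 7))*(-2)) = sqrt(3630 + (-14 - 32/22)*(-2)) = sqrt(3630 + (-14 - 32*1/22)*(-2)) = sqrt(3630 + (-14 - 16/11)*(-2)) = sqrt(3630 - 170/11*(-2)) = sqrt(3630 + 340/11) = sqrt(40270/11) = sqrt(442970)/11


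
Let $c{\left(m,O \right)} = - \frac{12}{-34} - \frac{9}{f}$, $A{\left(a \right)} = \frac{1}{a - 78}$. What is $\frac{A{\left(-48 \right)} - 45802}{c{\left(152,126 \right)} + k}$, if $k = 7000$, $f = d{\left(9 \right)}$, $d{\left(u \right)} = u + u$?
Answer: $- \frac{98107901}{14993685} \approx -6.5433$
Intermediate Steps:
$d{\left(u \right)} = 2 u$
$f = 18$ ($f = 2 \cdot 9 = 18$)
$A{\left(a \right)} = \frac{1}{-78 + a}$
$c{\left(m,O \right)} = - \frac{5}{34}$ ($c{\left(m,O \right)} = - \frac{12}{-34} - \frac{9}{18} = \left(-12\right) \left(- \frac{1}{34}\right) - \frac{1}{2} = \frac{6}{17} - \frac{1}{2} = - \frac{5}{34}$)
$\frac{A{\left(-48 \right)} - 45802}{c{\left(152,126 \right)} + k} = \frac{\frac{1}{-78 - 48} - 45802}{- \frac{5}{34} + 7000} = \frac{\frac{1}{-126} - 45802}{\frac{237995}{34}} = \left(- \frac{1}{126} - 45802\right) \frac{34}{237995} = \left(- \frac{5771053}{126}\right) \frac{34}{237995} = - \frac{98107901}{14993685}$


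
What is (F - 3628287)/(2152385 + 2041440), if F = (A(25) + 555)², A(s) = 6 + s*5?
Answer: -3157691/4193825 ≈ -0.75294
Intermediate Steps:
A(s) = 6 + 5*s
F = 470596 (F = ((6 + 5*25) + 555)² = ((6 + 125) + 555)² = (131 + 555)² = 686² = 470596)
(F - 3628287)/(2152385 + 2041440) = (470596 - 3628287)/(2152385 + 2041440) = -3157691/4193825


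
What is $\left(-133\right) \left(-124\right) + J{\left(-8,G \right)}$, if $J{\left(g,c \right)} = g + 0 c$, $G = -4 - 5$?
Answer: $16484$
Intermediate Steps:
$G = -9$ ($G = -4 - 5 = -9$)
$J{\left(g,c \right)} = g$ ($J{\left(g,c \right)} = g + 0 = g$)
$\left(-133\right) \left(-124\right) + J{\left(-8,G \right)} = \left(-133\right) \left(-124\right) - 8 = 16492 - 8 = 16484$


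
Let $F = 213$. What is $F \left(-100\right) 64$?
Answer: $-1363200$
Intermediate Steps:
$F \left(-100\right) 64 = 213 \left(-100\right) 64 = \left(-21300\right) 64 = -1363200$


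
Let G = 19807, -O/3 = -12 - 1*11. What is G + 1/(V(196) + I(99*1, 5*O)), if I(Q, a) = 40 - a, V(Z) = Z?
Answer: 2158962/109 ≈ 19807.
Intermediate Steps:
O = 69 (O = -3*(-12 - 1*11) = -3*(-12 - 11) = -3*(-23) = 69)
G + 1/(V(196) + I(99*1, 5*O)) = 19807 + 1/(196 + (40 - 5*69)) = 19807 + 1/(196 + (40 - 1*345)) = 19807 + 1/(196 + (40 - 345)) = 19807 + 1/(196 - 305) = 19807 + 1/(-109) = 19807 - 1/109 = 2158962/109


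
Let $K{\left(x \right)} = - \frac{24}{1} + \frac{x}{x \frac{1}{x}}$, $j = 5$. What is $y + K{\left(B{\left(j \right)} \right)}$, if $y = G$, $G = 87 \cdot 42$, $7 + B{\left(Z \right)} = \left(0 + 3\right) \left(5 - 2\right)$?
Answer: $3632$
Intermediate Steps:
$B{\left(Z \right)} = 2$ ($B{\left(Z \right)} = -7 + \left(0 + 3\right) \left(5 - 2\right) = -7 + 3 \cdot 3 = -7 + 9 = 2$)
$G = 3654$
$y = 3654$
$K{\left(x \right)} = -24 + x$ ($K{\left(x \right)} = \left(-24\right) 1 + \frac{x}{1} = -24 + x 1 = -24 + x$)
$y + K{\left(B{\left(j \right)} \right)} = 3654 + \left(-24 + 2\right) = 3654 - 22 = 3632$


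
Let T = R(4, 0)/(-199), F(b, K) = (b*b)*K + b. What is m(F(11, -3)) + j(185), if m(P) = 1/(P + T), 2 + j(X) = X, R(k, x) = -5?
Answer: 12817670/70043 ≈ 183.00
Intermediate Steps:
j(X) = -2 + X
F(b, K) = b + K*b² (F(b, K) = b²*K + b = K*b² + b = b + K*b²)
T = 5/199 (T = -5/(-199) = -5*(-1/199) = 5/199 ≈ 0.025126)
m(P) = 1/(5/199 + P) (m(P) = 1/(P + 5/199) = 1/(5/199 + P))
m(F(11, -3)) + j(185) = 199/(5 + 199*(11*(1 - 3*11))) + (-2 + 185) = 199/(5 + 199*(11*(1 - 33))) + 183 = 199/(5 + 199*(11*(-32))) + 183 = 199/(5 + 199*(-352)) + 183 = 199/(5 - 70048) + 183 = 199/(-70043) + 183 = 199*(-1/70043) + 183 = -199/70043 + 183 = 12817670/70043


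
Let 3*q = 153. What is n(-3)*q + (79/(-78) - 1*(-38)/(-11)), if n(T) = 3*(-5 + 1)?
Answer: -528929/858 ≈ -616.47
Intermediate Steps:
n(T) = -12 (n(T) = 3*(-4) = -12)
q = 51 (q = (⅓)*153 = 51)
n(-3)*q + (79/(-78) - 1*(-38)/(-11)) = -12*51 + (79/(-78) - 1*(-38)/(-11)) = -612 + (79*(-1/78) + 38*(-1/11)) = -612 + (-79/78 - 38/11) = -612 - 3833/858 = -528929/858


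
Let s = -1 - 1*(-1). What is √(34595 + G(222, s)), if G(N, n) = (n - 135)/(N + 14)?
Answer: √481692815/118 ≈ 186.00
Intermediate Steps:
s = 0 (s = -1 + 1 = 0)
G(N, n) = (-135 + n)/(14 + N)
√(34595 + G(222, s)) = √(34595 + (-135 + 0)/(14 + 222)) = √(34595 - 135/236) = √(8164285/236) = √481692815/118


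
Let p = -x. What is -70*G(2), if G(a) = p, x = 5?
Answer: 350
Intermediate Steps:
p = -5 (p = -1*5 = -5)
G(a) = -5
-70*G(2) = -70*(-5) = 350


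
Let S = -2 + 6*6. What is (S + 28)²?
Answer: 3844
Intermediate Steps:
S = 34 (S = -2 + 36 = 34)
(S + 28)² = (34 + 28)² = 62² = 3844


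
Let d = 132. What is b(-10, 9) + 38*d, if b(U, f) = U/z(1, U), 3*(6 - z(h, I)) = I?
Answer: 70209/14 ≈ 5014.9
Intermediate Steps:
z(h, I) = 6 - I/3
b(U, f) = U/(6 - U/3)
b(-10, 9) + 38*d = -3*(-10)/(-18 - 10) + 38*132 = -3*(-10)/(-28) + 5016 = -3*(-10)*(-1/28) + 5016 = -15/14 + 5016 = 70209/14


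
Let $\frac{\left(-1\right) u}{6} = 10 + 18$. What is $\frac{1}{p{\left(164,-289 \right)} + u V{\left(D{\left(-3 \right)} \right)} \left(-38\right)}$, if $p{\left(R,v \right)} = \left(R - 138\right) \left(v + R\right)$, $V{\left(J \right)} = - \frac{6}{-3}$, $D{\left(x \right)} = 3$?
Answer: $\frac{1}{9518} \approx 0.00010506$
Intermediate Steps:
$V{\left(J \right)} = 2$ ($V{\left(J \right)} = \left(-6\right) \left(- \frac{1}{3}\right) = 2$)
$u = -168$ ($u = - 6 \left(10 + 18\right) = \left(-6\right) 28 = -168$)
$p{\left(R,v \right)} = \left(-138 + R\right) \left(R + v\right)$
$\frac{1}{p{\left(164,-289 \right)} + u V{\left(D{\left(-3 \right)} \right)} \left(-38\right)} = \frac{1}{\left(164^{2} - 22632 - -39882 + 164 \left(-289\right)\right) + \left(-168\right) 2 \left(-38\right)} = \frac{1}{\left(26896 - 22632 + 39882 - 47396\right) - -12768} = \frac{1}{-3250 + 12768} = \frac{1}{9518}$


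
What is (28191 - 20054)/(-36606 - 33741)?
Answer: -8137/70347 ≈ -0.11567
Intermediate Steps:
(28191 - 20054)/(-36606 - 33741) = 8137/(-70347) = 8137*(-1/70347) = -8137/70347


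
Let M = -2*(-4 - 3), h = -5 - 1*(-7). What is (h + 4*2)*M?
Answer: 140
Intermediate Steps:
h = 2 (h = -5 + 7 = 2)
M = 14 (M = -2*(-7) = 14)
(h + 4*2)*M = (2 + 4*2)*14 = (2 + 8)*14 = 10*14 = 140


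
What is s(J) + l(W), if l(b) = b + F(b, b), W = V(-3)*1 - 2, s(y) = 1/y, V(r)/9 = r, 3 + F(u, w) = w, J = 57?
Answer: -3476/57 ≈ -60.982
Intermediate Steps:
F(u, w) = -3 + w
V(r) = 9*r
W = -29 (W = (9*(-3))*1 - 2 = -27*1 - 2 = -27 - 2 = -29)
l(b) = -3 + 2*b (l(b) = b + (-3 + b) = -3 + 2*b)
s(J) + l(W) = 1/57 + (-3 + 2*(-29)) = 1/57 + (-3 - 58) = 1/57 - 61 = -3476/57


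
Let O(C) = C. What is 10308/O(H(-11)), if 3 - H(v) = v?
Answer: 5154/7 ≈ 736.29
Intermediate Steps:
H(v) = 3 - v
10308/O(H(-11)) = 10308/(3 - 1*(-11)) = 10308/(3 + 11) = 10308/14 = 10308*(1/14) = 5154/7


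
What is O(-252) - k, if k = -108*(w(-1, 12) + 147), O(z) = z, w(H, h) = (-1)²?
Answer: 15732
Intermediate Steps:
w(H, h) = 1
k = -15984 (k = -108*(1 + 147) = -108*148 = -15984)
O(-252) - k = -252 - 1*(-15984) = -252 + 15984 = 15732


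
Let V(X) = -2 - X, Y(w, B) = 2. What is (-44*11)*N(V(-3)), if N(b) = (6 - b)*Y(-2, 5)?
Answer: -4840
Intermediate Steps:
N(b) = 12 - 2*b (N(b) = (6 - b)*2 = 12 - 2*b)
(-44*11)*N(V(-3)) = (-44*11)*(12 - 2*(-2 - 1*(-3))) = -484*(12 - 2*(-2 + 3)) = -484*(12 - 2*1) = -484*(12 - 2) = -484*10 = -4840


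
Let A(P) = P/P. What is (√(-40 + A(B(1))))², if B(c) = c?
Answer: -39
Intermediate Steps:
A(P) = 1
(√(-40 + A(B(1))))² = (√(-40 + 1))² = (√(-39))² = (I*√39)² = -39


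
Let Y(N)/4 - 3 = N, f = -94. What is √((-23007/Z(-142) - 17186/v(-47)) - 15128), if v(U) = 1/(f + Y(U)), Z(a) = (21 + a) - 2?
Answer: √7775094081/41 ≈ 2150.6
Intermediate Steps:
Y(N) = 12 + 4*N
Z(a) = 19 + a
v(U) = 1/(-82 + 4*U) (v(U) = 1/(-94 + (12 + 4*U)) = 1/(-82 + 4*U))
√((-23007/Z(-142) - 17186/v(-47)) - 15128) = √((-23007/(19 - 142) - 17186/(1/(2*(-41 + 2*(-47))))) - 15128) = √((-23007/(-123) - 17186/(1/(2*(-41 - 94)))) - 15128) = √((-23007*(-1/123) - 17186/((½)/(-135))) - 15128) = √((7669/41 - 17186/((½)*(-1/135))) - 15128) = √((7669/41 - 17186/(-1/270)) - 15128) = √((7669/41 - 17186*(-270)) - 15128) = √((7669/41 + 4640220) - 15128) = √(190256689/41 - 15128) = √(189636441/41) = √7775094081/41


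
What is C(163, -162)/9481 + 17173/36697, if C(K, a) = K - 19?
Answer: 168101581/347924257 ≈ 0.48316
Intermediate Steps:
C(K, a) = -19 + K
C(163, -162)/9481 + 17173/36697 = (-19 + 163)/9481 + 17173/36697 = 144*(1/9481) + 17173*(1/36697) = 144/9481 + 17173/36697 = 168101581/347924257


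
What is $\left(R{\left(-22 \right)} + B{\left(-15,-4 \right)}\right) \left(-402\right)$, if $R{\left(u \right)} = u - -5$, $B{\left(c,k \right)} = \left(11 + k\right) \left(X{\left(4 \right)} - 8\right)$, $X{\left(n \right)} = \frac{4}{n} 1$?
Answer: $26532$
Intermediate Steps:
$X{\left(n \right)} = \frac{4}{n}$
$B{\left(c,k \right)} = -77 - 7 k$ ($B{\left(c,k \right)} = \left(11 + k\right) \left(\frac{4}{4} - 8\right) = \left(11 + k\right) \left(4 \cdot \frac{1}{4} - 8\right) = \left(11 + k\right) \left(1 - 8\right) = \left(11 + k\right) \left(-7\right) = -77 - 7 k$)
$R{\left(u \right)} = 5 + u$ ($R{\left(u \right)} = u + 5 = 5 + u$)
$\left(R{\left(-22 \right)} + B{\left(-15,-4 \right)}\right) \left(-402\right) = \left(\left(5 - 22\right) - 49\right) \left(-402\right) = \left(-17 + \left(-77 + 28\right)\right) \left(-402\right) = \left(-17 - 49\right) \left(-402\right) = \left(-66\right) \left(-402\right) = 26532$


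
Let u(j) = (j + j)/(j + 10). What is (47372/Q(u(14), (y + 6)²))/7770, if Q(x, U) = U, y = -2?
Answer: 11843/31080 ≈ 0.38105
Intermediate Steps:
u(j) = 2*j/(10 + j) (u(j) = (2*j)/(10 + j) = 2*j/(10 + j))
(47372/Q(u(14), (y + 6)²))/7770 = (47372/((-2 + 6)²))/7770 = (47372/(4²))*(1/7770) = (47372/16)*(1/7770) = (47372*(1/16))*(1/7770) = (11843/4)*(1/7770) = 11843/31080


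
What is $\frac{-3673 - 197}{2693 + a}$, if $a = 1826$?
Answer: $- \frac{3870}{4519} \approx -0.85638$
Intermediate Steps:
$\frac{-3673 - 197}{2693 + a} = \frac{-3673 - 197}{2693 + 1826} = - \frac{3870}{4519}$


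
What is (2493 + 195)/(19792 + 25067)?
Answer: 896/14953 ≈ 0.059921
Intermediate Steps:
(2493 + 195)/(19792 + 25067) = 2688/44859 = 2688*(1/44859) = 896/14953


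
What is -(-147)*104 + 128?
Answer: 15416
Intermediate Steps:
-(-147)*104 + 128 = -147*(-104) + 128 = 15288 + 128 = 15416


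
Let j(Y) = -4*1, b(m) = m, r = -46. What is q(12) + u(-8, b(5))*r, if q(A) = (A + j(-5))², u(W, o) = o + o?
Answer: -396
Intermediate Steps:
u(W, o) = 2*o
j(Y) = -4
q(A) = (-4 + A)² (q(A) = (A - 4)² = (-4 + A)²)
q(12) + u(-8, b(5))*r = (-4 + 12)² + (2*5)*(-46) = 8² + 10*(-46) = 64 - 460 = -396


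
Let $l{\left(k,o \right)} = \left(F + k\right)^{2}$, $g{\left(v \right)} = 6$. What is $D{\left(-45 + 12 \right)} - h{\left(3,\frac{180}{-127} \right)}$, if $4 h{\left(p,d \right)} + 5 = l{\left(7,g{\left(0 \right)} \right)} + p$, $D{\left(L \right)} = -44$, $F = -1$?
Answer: $- \frac{105}{2} \approx -52.5$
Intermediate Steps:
$l{\left(k,o \right)} = \left(-1 + k\right)^{2}$
$h{\left(p,d \right)} = \frac{31}{4} + \frac{p}{4}$ ($h{\left(p,d \right)} = - \frac{5}{4} + \frac{\left(-1 + 7\right)^{2} + p}{4} = - \frac{5}{4} + \frac{6^{2} + p}{4} = - \frac{5}{4} + \frac{36 + p}{4} = - \frac{5}{4} + \left(9 + \frac{p}{4}\right) = \frac{31}{4} + \frac{p}{4}$)
$D{\left(-45 + 12 \right)} - h{\left(3,\frac{180}{-127} \right)} = -44 - \left(\frac{31}{4} + \frac{1}{4} \cdot 3\right) = -44 - \left(\frac{31}{4} + \frac{3}{4}\right) = -44 - \frac{17}{2} = - \frac{105}{2}$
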